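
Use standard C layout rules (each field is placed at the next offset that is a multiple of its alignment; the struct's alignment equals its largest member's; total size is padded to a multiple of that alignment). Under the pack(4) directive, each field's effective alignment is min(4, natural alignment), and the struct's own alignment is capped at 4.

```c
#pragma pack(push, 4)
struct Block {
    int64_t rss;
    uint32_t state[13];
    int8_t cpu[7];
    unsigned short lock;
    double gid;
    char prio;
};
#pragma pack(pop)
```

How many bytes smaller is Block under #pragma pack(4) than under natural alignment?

natural layout:
  0..8  rss  (8B, 8-aligned)
  8..60  state  (52B, 4-aligned)
  60..67  cpu  (7B, 1-aligned)
  67..68  -- padding (1B)
  68..70  lock  (2B, 2-aligned)
  70..72  -- padding (2B)
  72..80  gid  (8B, 8-aligned)
  80..81  prio  (1B, 1-aligned)
  81..88  -- tail padding (7B)
  sizeof = 88, alignof = 8
packed(4) layout:
  0..8  rss  (8B, 4-aligned)
  8..60  state  (52B, 4-aligned)
  60..67  cpu  (7B, 1-aligned)
  67..68  -- padding (1B)
  68..70  lock  (2B, 2-aligned)
  70..72  -- padding (2B)
  72..80  gid  (8B, 4-aligned)
  80..81  prio  (1B, 1-aligned)
  81..84  -- tail padding (3B)
  sizeof = 84, alignof = 4
88 − 84 = 4

4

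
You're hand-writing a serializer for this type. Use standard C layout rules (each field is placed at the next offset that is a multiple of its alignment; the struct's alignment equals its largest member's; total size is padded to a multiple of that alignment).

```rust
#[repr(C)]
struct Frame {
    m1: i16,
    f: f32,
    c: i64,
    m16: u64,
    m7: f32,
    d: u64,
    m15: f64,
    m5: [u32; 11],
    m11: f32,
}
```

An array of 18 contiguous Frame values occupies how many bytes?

m1 at 0 (size 2, align 2) → ends 2
pad 2 to align 4 for f
f at 4 (size 4, align 4) → ends 8
c at 8 (size 8, align 8) → ends 16
m16 at 16 (size 8, align 8) → ends 24
m7 at 24 (size 4, align 4) → ends 28
pad 4 to align 8 for d
d at 32 (size 8, align 8) → ends 40
m15 at 40 (size 8, align 8) → ends 48
m5 at 48 (size 44, align 4) → ends 92
m11 at 92 (size 4, align 4) → ends 96
total 96 bytes, alignment 8
array of 18: 18 × 96 = 1728

1728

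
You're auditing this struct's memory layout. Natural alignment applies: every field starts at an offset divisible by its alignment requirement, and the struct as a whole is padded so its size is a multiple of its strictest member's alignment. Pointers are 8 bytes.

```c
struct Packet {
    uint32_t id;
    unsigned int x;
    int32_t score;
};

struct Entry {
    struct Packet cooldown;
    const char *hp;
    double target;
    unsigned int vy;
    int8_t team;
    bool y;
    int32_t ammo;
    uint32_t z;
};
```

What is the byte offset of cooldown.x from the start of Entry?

Packet: 0..4  id  (4B, 4-aligned); 4..8  x  (4B, 4-aligned); 8..12  score  (4B, 4-aligned); sizeof = 12, alignof = 4
0..12  cooldown  (12B, 4-aligned)
within Packet: x at 4
0 + 4 = 4

4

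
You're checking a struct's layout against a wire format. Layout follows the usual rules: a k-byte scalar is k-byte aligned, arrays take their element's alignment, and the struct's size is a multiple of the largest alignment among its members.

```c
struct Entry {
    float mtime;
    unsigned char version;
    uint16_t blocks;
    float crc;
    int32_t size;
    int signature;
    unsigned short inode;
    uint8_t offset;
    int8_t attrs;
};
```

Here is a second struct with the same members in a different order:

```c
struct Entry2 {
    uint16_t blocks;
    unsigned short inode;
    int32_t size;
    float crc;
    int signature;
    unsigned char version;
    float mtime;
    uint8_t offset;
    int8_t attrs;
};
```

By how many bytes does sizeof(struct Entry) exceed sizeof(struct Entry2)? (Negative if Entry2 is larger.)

@0: mtime [4B, align 4] → 4
@4: version [1B, align 1] → 5
+1 pad (align 2)
@6: blocks [2B, align 2] → 8
@8: crc [4B, align 4] → 12
@12: size [4B, align 4] → 16
@16: signature [4B, align 4] → 20
@20: inode [2B, align 2] → 22
@22: offset [1B, align 1] → 23
@23: attrs [1B, align 1] → 24
size 24, align 4
— Entry2 —
@0: blocks [2B, align 2] → 2
@2: inode [2B, align 2] → 4
@4: size [4B, align 4] → 8
@8: crc [4B, align 4] → 12
@12: signature [4B, align 4] → 16
@16: version [1B, align 1] → 17
+3 pad (align 4)
@20: mtime [4B, align 4] → 24
@24: offset [1B, align 1] → 25
@25: attrs [1B, align 1] → 26
+2 tail pad (align 4)
size 28, align 4
24 − 28 = -4

-4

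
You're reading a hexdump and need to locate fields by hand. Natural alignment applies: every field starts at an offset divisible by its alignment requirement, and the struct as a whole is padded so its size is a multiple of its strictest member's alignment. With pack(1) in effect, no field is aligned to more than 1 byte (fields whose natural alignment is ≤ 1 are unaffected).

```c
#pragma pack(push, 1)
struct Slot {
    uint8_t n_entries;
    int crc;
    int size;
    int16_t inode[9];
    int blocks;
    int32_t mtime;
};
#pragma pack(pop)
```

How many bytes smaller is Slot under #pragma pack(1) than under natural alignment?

5

natural layout:
  n_entries at 0 (size 1, align 1) → ends 1
  pad 3 to align 4 for crc
  crc at 4 (size 4, align 4) → ends 8
  size at 8 (size 4, align 4) → ends 12
  inode at 12 (size 18, align 2) → ends 30
  pad 2 to align 4 for blocks
  blocks at 32 (size 4, align 4) → ends 36
  mtime at 36 (size 4, align 4) → ends 40
  total 40 bytes, alignment 4
packed(1) layout:
  n_entries at 0 (size 1, align 1) → ends 1
  crc at 1 (size 4, align 1) → ends 5
  size at 5 (size 4, align 1) → ends 9
  inode at 9 (size 18, align 1) → ends 27
  blocks at 27 (size 4, align 1) → ends 31
  mtime at 31 (size 4, align 1) → ends 35
  total 35 bytes, alignment 1
40 − 35 = 5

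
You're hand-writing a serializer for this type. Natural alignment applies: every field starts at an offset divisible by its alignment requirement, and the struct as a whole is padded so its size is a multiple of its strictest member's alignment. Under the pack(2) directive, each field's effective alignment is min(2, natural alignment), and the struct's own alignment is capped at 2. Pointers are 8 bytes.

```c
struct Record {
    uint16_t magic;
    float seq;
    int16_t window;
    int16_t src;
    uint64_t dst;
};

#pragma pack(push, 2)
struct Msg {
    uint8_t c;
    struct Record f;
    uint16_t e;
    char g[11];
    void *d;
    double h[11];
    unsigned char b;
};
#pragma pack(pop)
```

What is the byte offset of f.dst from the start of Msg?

18

Record: magic at 0 (size 2, align 2) → ends 2; pad 2 to align 4 for seq; seq at 4 (size 4, align 4) → ends 8; window at 8 (size 2, align 2) → ends 10; src at 10 (size 2, align 2) → ends 12; pad 4 to align 8 for dst; dst at 16 (size 8, align 8) → ends 24; total 24 bytes, alignment 8
c at 0 (size 1, align 1) → ends 1
pad 1 to align 2 for f
f at 2 (size 24, align 2) → ends 26
within Record: dst at 16
2 + 16 = 18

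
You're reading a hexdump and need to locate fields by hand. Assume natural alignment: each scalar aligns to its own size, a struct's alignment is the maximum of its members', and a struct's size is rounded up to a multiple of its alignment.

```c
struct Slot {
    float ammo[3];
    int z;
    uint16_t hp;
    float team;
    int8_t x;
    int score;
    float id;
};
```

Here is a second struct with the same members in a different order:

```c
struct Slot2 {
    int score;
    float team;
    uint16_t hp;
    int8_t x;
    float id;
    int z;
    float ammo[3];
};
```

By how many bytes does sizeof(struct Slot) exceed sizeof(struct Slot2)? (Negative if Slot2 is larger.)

4

ammo at 0 (size 12, align 4) → ends 12
z at 12 (size 4, align 4) → ends 16
hp at 16 (size 2, align 2) → ends 18
pad 2 to align 4 for team
team at 20 (size 4, align 4) → ends 24
x at 24 (size 1, align 1) → ends 25
pad 3 to align 4 for score
score at 28 (size 4, align 4) → ends 32
id at 32 (size 4, align 4) → ends 36
total 36 bytes, alignment 4
— Slot2 —
score at 0 (size 4, align 4) → ends 4
team at 4 (size 4, align 4) → ends 8
hp at 8 (size 2, align 2) → ends 10
x at 10 (size 1, align 1) → ends 11
pad 1 to align 4 for id
id at 12 (size 4, align 4) → ends 16
z at 16 (size 4, align 4) → ends 20
ammo at 20 (size 12, align 4) → ends 32
total 32 bytes, alignment 4
36 − 32 = 4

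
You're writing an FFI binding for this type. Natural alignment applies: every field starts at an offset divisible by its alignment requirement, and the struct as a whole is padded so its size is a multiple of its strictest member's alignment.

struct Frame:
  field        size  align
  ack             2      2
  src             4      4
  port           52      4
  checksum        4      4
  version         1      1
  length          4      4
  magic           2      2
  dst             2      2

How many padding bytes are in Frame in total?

ack at 0 (size 2, align 2) → ends 2
pad 2 to align 4 for src
src at 4 (size 4, align 4) → ends 8
port at 8 (size 52, align 4) → ends 60
checksum at 60 (size 4, align 4) → ends 64
version at 64 (size 1, align 1) → ends 65
pad 3 to align 4 for length
length at 68 (size 4, align 4) → ends 72
magic at 72 (size 2, align 2) → ends 74
dst at 74 (size 2, align 2) → ends 76
total 76 bytes, alignment 4
data bytes 71, size 76 → padding 5

5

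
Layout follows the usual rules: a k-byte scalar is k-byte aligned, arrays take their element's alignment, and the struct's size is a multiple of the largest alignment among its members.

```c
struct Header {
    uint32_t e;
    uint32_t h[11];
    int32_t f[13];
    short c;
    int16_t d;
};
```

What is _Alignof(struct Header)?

4

member alignments: e=4, h=4, f=4, c=2, d=2
max = 4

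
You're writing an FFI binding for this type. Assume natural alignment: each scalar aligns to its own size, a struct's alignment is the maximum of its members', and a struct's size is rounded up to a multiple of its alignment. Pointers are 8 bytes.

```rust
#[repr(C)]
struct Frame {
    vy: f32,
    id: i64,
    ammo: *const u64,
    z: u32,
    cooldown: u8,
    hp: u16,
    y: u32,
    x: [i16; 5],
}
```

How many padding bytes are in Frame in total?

vy at 0 (size 4, align 4) → ends 4
pad 4 to align 8 for id
id at 8 (size 8, align 8) → ends 16
ammo at 16 (size 8, align 8) → ends 24
z at 24 (size 4, align 4) → ends 28
cooldown at 28 (size 1, align 1) → ends 29
pad 1 to align 2 for hp
hp at 30 (size 2, align 2) → ends 32
y at 32 (size 4, align 4) → ends 36
x at 36 (size 10, align 2) → ends 46
tail pad 2 to reach multiple of 8
total 48 bytes, alignment 8
data bytes 41, size 48 → padding 7

7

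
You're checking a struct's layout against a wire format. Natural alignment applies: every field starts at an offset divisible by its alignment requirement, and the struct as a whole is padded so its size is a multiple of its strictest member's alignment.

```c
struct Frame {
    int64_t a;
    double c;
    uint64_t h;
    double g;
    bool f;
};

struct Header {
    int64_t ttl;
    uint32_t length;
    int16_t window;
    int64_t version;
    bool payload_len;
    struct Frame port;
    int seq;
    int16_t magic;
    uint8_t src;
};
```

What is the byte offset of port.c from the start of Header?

Frame: a at 0 (size 8, align 8) → ends 8; c at 8 (size 8, align 8) → ends 16; h at 16 (size 8, align 8) → ends 24; g at 24 (size 8, align 8) → ends 32; f at 32 (size 1, align 1) → ends 33; tail pad 7 to reach multiple of 8; total 40 bytes, alignment 8
ttl at 0 (size 8, align 8) → ends 8
length at 8 (size 4, align 4) → ends 12
window at 12 (size 2, align 2) → ends 14
pad 2 to align 8 for version
version at 16 (size 8, align 8) → ends 24
payload_len at 24 (size 1, align 1) → ends 25
pad 7 to align 8 for port
port at 32 (size 40, align 8) → ends 72
within Frame: c at 8
32 + 8 = 40

40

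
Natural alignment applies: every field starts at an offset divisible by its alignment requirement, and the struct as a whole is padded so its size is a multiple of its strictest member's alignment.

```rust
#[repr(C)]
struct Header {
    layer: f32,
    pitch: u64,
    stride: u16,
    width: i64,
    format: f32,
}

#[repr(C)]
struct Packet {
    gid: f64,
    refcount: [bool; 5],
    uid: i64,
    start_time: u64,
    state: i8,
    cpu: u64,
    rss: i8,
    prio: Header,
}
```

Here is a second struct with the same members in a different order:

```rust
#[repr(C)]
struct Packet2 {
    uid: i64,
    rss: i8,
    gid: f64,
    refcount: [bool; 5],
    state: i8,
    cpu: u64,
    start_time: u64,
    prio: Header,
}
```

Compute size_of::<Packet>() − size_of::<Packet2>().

8

Header: layer at 0 (size 4, align 4) → ends 4; pad 4 to align 8 for pitch; pitch at 8 (size 8, align 8) → ends 16; stride at 16 (size 2, align 2) → ends 18; pad 6 to align 8 for width; width at 24 (size 8, align 8) → ends 32; format at 32 (size 4, align 4) → ends 36; tail pad 4 to reach multiple of 8; total 40 bytes, alignment 8
gid at 0 (size 8, align 8) → ends 8
refcount at 8 (size 5, align 1) → ends 13
pad 3 to align 8 for uid
uid at 16 (size 8, align 8) → ends 24
start_time at 24 (size 8, align 8) → ends 32
state at 32 (size 1, align 1) → ends 33
pad 7 to align 8 for cpu
cpu at 40 (size 8, align 8) → ends 48
rss at 48 (size 1, align 1) → ends 49
pad 7 to align 8 for prio
prio at 56 (size 40, align 8) → ends 96
total 96 bytes, alignment 8
— Packet2 —
uid at 0 (size 8, align 8) → ends 8
rss at 8 (size 1, align 1) → ends 9
pad 7 to align 8 for gid
gid at 16 (size 8, align 8) → ends 24
refcount at 24 (size 5, align 1) → ends 29
state at 29 (size 1, align 1) → ends 30
pad 2 to align 8 for cpu
cpu at 32 (size 8, align 8) → ends 40
start_time at 40 (size 8, align 8) → ends 48
prio at 48 (size 40, align 8) → ends 88
total 88 bytes, alignment 8
96 − 88 = 8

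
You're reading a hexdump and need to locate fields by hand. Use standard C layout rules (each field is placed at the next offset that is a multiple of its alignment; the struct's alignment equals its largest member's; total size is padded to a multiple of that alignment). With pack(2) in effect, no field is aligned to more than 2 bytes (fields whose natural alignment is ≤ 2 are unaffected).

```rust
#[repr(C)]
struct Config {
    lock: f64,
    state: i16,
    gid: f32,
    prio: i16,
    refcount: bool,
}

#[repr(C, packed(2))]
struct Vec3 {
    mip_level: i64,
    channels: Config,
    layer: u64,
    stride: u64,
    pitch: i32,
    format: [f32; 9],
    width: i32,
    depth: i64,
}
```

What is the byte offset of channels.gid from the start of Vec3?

20

Config: lock at 0 (size 8, align 8) → ends 8; state at 8 (size 2, align 2) → ends 10; pad 2 to align 4 for gid; gid at 12 (size 4, align 4) → ends 16; prio at 16 (size 2, align 2) → ends 18; refcount at 18 (size 1, align 1) → ends 19; tail pad 5 to reach multiple of 8; total 24 bytes, alignment 8
mip_level at 0 (size 8, align 2) → ends 8
channels at 8 (size 24, align 2) → ends 32
within Config: gid at 12
8 + 12 = 20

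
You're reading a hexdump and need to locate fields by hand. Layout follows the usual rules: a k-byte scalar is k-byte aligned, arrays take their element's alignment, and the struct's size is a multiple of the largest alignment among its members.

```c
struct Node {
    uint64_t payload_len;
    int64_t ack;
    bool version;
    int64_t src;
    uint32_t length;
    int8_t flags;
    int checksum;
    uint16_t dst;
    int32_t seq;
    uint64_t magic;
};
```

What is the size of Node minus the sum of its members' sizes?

16

@0: payload_len [8B, align 8] → 8
@8: ack [8B, align 8] → 16
@16: version [1B, align 1] → 17
+7 pad (align 8)
@24: src [8B, align 8] → 32
@32: length [4B, align 4] → 36
@36: flags [1B, align 1] → 37
+3 pad (align 4)
@40: checksum [4B, align 4] → 44
@44: dst [2B, align 2] → 46
+2 pad (align 4)
@48: seq [4B, align 4] → 52
+4 pad (align 8)
@56: magic [8B, align 8] → 64
size 64, align 8
data bytes 48, size 64 → padding 16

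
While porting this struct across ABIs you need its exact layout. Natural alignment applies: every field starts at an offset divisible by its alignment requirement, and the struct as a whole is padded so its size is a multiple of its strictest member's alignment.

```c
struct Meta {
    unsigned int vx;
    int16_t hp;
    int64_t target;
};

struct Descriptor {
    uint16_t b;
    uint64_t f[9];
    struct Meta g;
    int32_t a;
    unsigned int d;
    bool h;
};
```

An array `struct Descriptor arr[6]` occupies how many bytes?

672

Meta: 0..4  vx  (4B, 4-aligned); 4..6  hp  (2B, 2-aligned); 6..8  -- padding (2B); 8..16  target  (8B, 8-aligned); sizeof = 16, alignof = 8
0..2  b  (2B, 2-aligned)
2..8  -- padding (6B)
8..80  f  (72B, 8-aligned)
80..96  g  (16B, 8-aligned)
96..100  a  (4B, 4-aligned)
100..104  d  (4B, 4-aligned)
104..105  h  (1B, 1-aligned)
105..112  -- tail padding (7B)
sizeof = 112, alignof = 8
array of 6: 6 × 112 = 672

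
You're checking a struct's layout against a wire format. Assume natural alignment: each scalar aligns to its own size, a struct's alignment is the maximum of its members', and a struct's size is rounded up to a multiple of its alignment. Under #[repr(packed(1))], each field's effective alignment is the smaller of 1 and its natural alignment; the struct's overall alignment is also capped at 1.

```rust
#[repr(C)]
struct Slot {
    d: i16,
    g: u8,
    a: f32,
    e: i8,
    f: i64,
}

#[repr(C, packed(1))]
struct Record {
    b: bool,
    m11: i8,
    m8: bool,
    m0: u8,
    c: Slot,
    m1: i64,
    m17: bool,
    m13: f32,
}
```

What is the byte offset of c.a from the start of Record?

Slot: @0: d [2B, align 2] → 2; @2: g [1B, align 1] → 3; +1 pad (align 4); @4: a [4B, align 4] → 8; @8: e [1B, align 1] → 9; +7 pad (align 8); @16: f [8B, align 8] → 24; size 24, align 8
@0: b [1B, align 1] → 1
@1: m11 [1B, align 1] → 2
@2: m8 [1B, align 1] → 3
@3: m0 [1B, align 1] → 4
@4: c [24B, align 1] → 28
within Slot: a at 4
4 + 4 = 8

8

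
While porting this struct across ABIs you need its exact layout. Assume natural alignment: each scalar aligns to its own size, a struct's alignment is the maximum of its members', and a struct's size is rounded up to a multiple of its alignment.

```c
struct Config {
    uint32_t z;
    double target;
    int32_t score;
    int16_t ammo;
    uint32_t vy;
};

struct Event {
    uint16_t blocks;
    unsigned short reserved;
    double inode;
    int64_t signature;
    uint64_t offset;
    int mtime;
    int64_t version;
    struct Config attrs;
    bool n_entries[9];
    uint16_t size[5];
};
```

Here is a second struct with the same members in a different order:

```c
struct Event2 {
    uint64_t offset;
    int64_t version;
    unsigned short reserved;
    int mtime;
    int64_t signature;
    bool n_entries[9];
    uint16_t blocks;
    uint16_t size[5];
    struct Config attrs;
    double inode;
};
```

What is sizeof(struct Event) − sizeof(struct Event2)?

Config: 0..4  z  (4B, 4-aligned); 4..8  -- padding (4B); 8..16  target  (8B, 8-aligned); 16..20  score  (4B, 4-aligned); 20..22  ammo  (2B, 2-aligned); 22..24  -- padding (2B); 24..28  vy  (4B, 4-aligned); 28..32  -- tail padding (4B); sizeof = 32, alignof = 8
0..2  blocks  (2B, 2-aligned)
2..4  reserved  (2B, 2-aligned)
4..8  -- padding (4B)
8..16  inode  (8B, 8-aligned)
16..24  signature  (8B, 8-aligned)
24..32  offset  (8B, 8-aligned)
32..36  mtime  (4B, 4-aligned)
36..40  -- padding (4B)
40..48  version  (8B, 8-aligned)
48..80  attrs  (32B, 8-aligned)
80..89  n_entries  (9B, 1-aligned)
89..90  -- padding (1B)
90..100  size  (10B, 2-aligned)
100..104  -- tail padding (4B)
sizeof = 104, alignof = 8
— Event2 —
0..8  offset  (8B, 8-aligned)
8..16  version  (8B, 8-aligned)
16..18  reserved  (2B, 2-aligned)
18..20  -- padding (2B)
20..24  mtime  (4B, 4-aligned)
24..32  signature  (8B, 8-aligned)
32..41  n_entries  (9B, 1-aligned)
41..42  -- padding (1B)
42..44  blocks  (2B, 2-aligned)
44..54  size  (10B, 2-aligned)
54..56  -- padding (2B)
56..88  attrs  (32B, 8-aligned)
88..96  inode  (8B, 8-aligned)
sizeof = 96, alignof = 8
104 − 96 = 8

8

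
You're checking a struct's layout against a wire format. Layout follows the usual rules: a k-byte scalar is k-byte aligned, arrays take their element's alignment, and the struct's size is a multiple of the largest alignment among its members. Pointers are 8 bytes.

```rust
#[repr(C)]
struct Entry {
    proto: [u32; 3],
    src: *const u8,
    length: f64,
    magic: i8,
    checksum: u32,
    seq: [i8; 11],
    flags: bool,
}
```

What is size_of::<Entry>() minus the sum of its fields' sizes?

11

proto at 0 (size 12, align 4) → ends 12
pad 4 to align 8 for src
src at 16 (size 8, align 8) → ends 24
length at 24 (size 8, align 8) → ends 32
magic at 32 (size 1, align 1) → ends 33
pad 3 to align 4 for checksum
checksum at 36 (size 4, align 4) → ends 40
seq at 40 (size 11, align 1) → ends 51
flags at 51 (size 1, align 1) → ends 52
tail pad 4 to reach multiple of 8
total 56 bytes, alignment 8
data bytes 45, size 56 → padding 11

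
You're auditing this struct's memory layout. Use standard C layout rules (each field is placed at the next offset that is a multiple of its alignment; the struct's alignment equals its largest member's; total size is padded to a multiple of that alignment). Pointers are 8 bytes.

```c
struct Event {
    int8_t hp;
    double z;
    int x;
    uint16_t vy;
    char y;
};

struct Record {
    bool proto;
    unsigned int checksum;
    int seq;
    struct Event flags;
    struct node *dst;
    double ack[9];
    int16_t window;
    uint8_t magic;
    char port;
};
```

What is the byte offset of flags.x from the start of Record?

32

Event: hp at 0 (size 1, align 1) → ends 1; pad 7 to align 8 for z; z at 8 (size 8, align 8) → ends 16; x at 16 (size 4, align 4) → ends 20; vy at 20 (size 2, align 2) → ends 22; y at 22 (size 1, align 1) → ends 23; tail pad 1 to reach multiple of 8; total 24 bytes, alignment 8
proto at 0 (size 1, align 1) → ends 1
pad 3 to align 4 for checksum
checksum at 4 (size 4, align 4) → ends 8
seq at 8 (size 4, align 4) → ends 12
pad 4 to align 8 for flags
flags at 16 (size 24, align 8) → ends 40
within Event: x at 16
16 + 16 = 32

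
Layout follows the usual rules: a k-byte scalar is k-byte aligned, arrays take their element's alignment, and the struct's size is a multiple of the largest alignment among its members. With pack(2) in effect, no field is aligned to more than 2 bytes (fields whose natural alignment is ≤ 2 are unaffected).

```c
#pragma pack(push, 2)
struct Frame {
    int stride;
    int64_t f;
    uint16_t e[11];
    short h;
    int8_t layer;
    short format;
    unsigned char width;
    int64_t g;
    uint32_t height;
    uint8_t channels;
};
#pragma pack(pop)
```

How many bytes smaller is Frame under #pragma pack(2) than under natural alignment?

natural layout:
  @0: stride [4B, align 4] → 4
  +4 pad (align 8)
  @8: f [8B, align 8] → 16
  @16: e [22B, align 2] → 38
  @38: h [2B, align 2] → 40
  @40: layer [1B, align 1] → 41
  +1 pad (align 2)
  @42: format [2B, align 2] → 44
  @44: width [1B, align 1] → 45
  +3 pad (align 8)
  @48: g [8B, align 8] → 56
  @56: height [4B, align 4] → 60
  @60: channels [1B, align 1] → 61
  +3 tail pad (align 8)
  size 64, align 8
packed(2) layout:
  @0: stride [4B, align 2] → 4
  @4: f [8B, align 2] → 12
  @12: e [22B, align 2] → 34
  @34: h [2B, align 2] → 36
  @36: layer [1B, align 1] → 37
  +1 pad (align 2)
  @38: format [2B, align 2] → 40
  @40: width [1B, align 1] → 41
  +1 pad (align 2)
  @42: g [8B, align 2] → 50
  @50: height [4B, align 2] → 54
  @54: channels [1B, align 1] → 55
  +1 tail pad (align 2)
  size 56, align 2
64 − 56 = 8

8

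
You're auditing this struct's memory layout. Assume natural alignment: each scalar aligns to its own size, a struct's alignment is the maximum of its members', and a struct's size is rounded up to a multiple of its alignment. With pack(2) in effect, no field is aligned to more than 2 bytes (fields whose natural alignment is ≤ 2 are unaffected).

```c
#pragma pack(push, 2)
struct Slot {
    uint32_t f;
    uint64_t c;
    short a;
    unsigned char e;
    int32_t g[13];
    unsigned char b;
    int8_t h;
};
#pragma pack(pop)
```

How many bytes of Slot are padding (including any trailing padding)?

1

f at 0 (size 4, align 2) → ends 4
c at 4 (size 8, align 2) → ends 12
a at 12 (size 2, align 2) → ends 14
e at 14 (size 1, align 1) → ends 15
pad 1 to align 2 for g
g at 16 (size 52, align 2) → ends 68
b at 68 (size 1, align 1) → ends 69
h at 69 (size 1, align 1) → ends 70
total 70 bytes, alignment 2
data bytes 69, size 70 → padding 1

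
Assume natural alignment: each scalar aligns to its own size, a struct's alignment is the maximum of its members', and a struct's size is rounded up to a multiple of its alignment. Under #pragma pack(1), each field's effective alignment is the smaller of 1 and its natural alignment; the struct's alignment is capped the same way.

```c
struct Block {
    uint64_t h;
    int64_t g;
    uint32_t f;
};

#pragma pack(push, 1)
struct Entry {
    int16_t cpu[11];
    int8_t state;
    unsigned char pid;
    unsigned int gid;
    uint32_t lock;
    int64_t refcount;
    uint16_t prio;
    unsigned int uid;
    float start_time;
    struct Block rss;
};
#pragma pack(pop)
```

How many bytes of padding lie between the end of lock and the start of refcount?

Block: h at 0 (size 8, align 8) → ends 8; g at 8 (size 8, align 8) → ends 16; f at 16 (size 4, align 4) → ends 20; tail pad 4 to reach multiple of 8; total 24 bytes, alignment 8
cpu at 0 (size 22, align 1) → ends 22
state at 22 (size 1, align 1) → ends 23
pid at 23 (size 1, align 1) → ends 24
gid at 24 (size 4, align 1) → ends 28
lock at 28 (size 4, align 1) → ends 32
refcount at 32 (size 8, align 1) → ends 40

0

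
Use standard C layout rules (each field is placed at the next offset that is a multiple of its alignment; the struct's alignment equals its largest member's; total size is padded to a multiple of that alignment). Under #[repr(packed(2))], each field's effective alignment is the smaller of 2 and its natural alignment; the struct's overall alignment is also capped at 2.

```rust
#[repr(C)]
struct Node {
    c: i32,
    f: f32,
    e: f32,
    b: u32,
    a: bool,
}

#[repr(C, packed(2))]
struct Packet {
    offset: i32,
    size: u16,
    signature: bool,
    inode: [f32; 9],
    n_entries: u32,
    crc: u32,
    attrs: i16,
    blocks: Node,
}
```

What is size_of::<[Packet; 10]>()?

740

Node: 0..4  c  (4B, 4-aligned); 4..8  f  (4B, 4-aligned); 8..12  e  (4B, 4-aligned); 12..16  b  (4B, 4-aligned); 16..17  a  (1B, 1-aligned); 17..20  -- tail padding (3B); sizeof = 20, alignof = 4
0..4  offset  (4B, 2-aligned)
4..6  size  (2B, 2-aligned)
6..7  signature  (1B, 1-aligned)
7..8  -- padding (1B)
8..44  inode  (36B, 2-aligned)
44..48  n_entries  (4B, 2-aligned)
48..52  crc  (4B, 2-aligned)
52..54  attrs  (2B, 2-aligned)
54..74  blocks  (20B, 2-aligned)
sizeof = 74, alignof = 2
array of 10: 10 × 74 = 740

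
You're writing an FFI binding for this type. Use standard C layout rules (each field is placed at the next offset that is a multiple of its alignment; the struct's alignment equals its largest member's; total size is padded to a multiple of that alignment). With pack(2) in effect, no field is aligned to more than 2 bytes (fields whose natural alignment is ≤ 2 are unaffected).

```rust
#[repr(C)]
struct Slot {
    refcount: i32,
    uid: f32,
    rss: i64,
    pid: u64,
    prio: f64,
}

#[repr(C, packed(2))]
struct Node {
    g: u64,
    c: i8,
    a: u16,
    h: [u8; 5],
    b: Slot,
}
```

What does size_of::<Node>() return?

50

Slot: refcount at 0 (size 4, align 4) → ends 4; uid at 4 (size 4, align 4) → ends 8; rss at 8 (size 8, align 8) → ends 16; pid at 16 (size 8, align 8) → ends 24; prio at 24 (size 8, align 8) → ends 32; total 32 bytes, alignment 8
g at 0 (size 8, align 2) → ends 8
c at 8 (size 1, align 1) → ends 9
pad 1 to align 2 for a
a at 10 (size 2, align 2) → ends 12
h at 12 (size 5, align 1) → ends 17
pad 1 to align 2 for b
b at 18 (size 32, align 2) → ends 50
total 50 bytes, alignment 2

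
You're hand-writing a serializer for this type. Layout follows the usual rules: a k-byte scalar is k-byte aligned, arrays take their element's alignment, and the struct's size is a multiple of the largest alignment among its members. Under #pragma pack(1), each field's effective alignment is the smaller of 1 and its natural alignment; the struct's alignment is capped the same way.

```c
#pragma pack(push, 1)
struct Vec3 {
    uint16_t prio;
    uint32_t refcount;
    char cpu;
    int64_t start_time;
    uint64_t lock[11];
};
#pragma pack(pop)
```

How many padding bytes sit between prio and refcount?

0

0..2  prio  (2B, 1-aligned)
2..6  refcount  (4B, 1-aligned)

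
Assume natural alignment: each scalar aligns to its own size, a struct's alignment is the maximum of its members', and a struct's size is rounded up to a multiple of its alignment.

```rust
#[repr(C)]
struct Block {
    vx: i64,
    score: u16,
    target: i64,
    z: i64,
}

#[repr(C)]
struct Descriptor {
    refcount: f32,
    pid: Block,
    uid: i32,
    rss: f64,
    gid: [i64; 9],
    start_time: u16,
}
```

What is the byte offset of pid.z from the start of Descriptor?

Block: 0..8  vx  (8B, 8-aligned); 8..10  score  (2B, 2-aligned); 10..16  -- padding (6B); 16..24  target  (8B, 8-aligned); 24..32  z  (8B, 8-aligned); sizeof = 32, alignof = 8
0..4  refcount  (4B, 4-aligned)
4..8  -- padding (4B)
8..40  pid  (32B, 8-aligned)
within Block: z at 24
8 + 24 = 32

32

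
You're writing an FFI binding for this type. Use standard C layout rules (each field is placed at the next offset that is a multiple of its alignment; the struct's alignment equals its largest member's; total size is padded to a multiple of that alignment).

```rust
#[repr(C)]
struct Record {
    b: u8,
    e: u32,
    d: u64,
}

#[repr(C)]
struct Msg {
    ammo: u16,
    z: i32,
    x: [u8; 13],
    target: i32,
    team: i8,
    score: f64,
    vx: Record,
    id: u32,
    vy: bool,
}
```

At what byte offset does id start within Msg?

56

Record: b at 0 (size 1, align 1) → ends 1; pad 3 to align 4 for e; e at 4 (size 4, align 4) → ends 8; d at 8 (size 8, align 8) → ends 16; total 16 bytes, alignment 8
ammo at 0 (size 2, align 2) → ends 2
pad 2 to align 4 for z
z at 4 (size 4, align 4) → ends 8
x at 8 (size 13, align 1) → ends 21
pad 3 to align 4 for target
target at 24 (size 4, align 4) → ends 28
team at 28 (size 1, align 1) → ends 29
pad 3 to align 8 for score
score at 32 (size 8, align 8) → ends 40
vx at 40 (size 16, align 8) → ends 56
id at 56 (size 4, align 4) → ends 60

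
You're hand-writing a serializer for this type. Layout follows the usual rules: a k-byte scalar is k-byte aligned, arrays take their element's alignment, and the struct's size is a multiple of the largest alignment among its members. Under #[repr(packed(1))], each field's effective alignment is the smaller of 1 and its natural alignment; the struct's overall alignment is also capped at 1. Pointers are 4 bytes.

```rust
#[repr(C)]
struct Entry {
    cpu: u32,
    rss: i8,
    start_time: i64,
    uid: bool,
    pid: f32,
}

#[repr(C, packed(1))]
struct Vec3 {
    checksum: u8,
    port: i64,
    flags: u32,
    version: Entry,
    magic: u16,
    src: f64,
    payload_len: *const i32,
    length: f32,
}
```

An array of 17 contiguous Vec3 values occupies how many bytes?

935

Entry: cpu at 0 (size 4, align 4) → ends 4; rss at 4 (size 1, align 1) → ends 5; pad 3 to align 8 for start_time; start_time at 8 (size 8, align 8) → ends 16; uid at 16 (size 1, align 1) → ends 17; pad 3 to align 4 for pid; pid at 20 (size 4, align 4) → ends 24; total 24 bytes, alignment 8
checksum at 0 (size 1, align 1) → ends 1
port at 1 (size 8, align 1) → ends 9
flags at 9 (size 4, align 1) → ends 13
version at 13 (size 24, align 1) → ends 37
magic at 37 (size 2, align 1) → ends 39
src at 39 (size 8, align 1) → ends 47
payload_len at 47 (size 4, align 1) → ends 51
length at 51 (size 4, align 1) → ends 55
total 55 bytes, alignment 1
array of 17: 17 × 55 = 935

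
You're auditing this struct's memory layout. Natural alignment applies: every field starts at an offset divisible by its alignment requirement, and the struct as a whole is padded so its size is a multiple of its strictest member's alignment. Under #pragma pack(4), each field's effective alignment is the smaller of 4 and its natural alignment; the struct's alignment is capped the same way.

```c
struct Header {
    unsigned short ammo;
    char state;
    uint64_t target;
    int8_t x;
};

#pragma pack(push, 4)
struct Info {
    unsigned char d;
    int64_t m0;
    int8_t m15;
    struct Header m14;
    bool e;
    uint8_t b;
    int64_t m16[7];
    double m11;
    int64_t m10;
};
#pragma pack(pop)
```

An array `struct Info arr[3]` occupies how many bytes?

Header: @0: ammo [2B, align 2] → 2; @2: state [1B, align 1] → 3; +5 pad (align 8); @8: target [8B, align 8] → 16; @16: x [1B, align 1] → 17; +7 tail pad (align 8); size 24, align 8
@0: d [1B, align 1] → 1
+3 pad (align 4)
@4: m0 [8B, align 4] → 12
@12: m15 [1B, align 1] → 13
+3 pad (align 4)
@16: m14 [24B, align 4] → 40
@40: e [1B, align 1] → 41
@41: b [1B, align 1] → 42
+2 pad (align 4)
@44: m16 [56B, align 4] → 100
@100: m11 [8B, align 4] → 108
@108: m10 [8B, align 4] → 116
size 116, align 4
array of 3: 3 × 116 = 348

348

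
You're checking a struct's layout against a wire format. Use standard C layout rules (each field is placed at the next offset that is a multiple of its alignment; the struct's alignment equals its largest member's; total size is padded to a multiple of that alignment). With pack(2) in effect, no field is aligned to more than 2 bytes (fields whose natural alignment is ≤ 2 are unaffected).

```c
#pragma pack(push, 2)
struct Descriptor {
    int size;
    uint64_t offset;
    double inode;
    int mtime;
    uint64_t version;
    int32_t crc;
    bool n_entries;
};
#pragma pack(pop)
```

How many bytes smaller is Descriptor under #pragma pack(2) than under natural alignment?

natural layout:
  @0: size [4B, align 4] → 4
  +4 pad (align 8)
  @8: offset [8B, align 8] → 16
  @16: inode [8B, align 8] → 24
  @24: mtime [4B, align 4] → 28
  +4 pad (align 8)
  @32: version [8B, align 8] → 40
  @40: crc [4B, align 4] → 44
  @44: n_entries [1B, align 1] → 45
  +3 tail pad (align 8)
  size 48, align 8
packed(2) layout:
  @0: size [4B, align 2] → 4
  @4: offset [8B, align 2] → 12
  @12: inode [8B, align 2] → 20
  @20: mtime [4B, align 2] → 24
  @24: version [8B, align 2] → 32
  @32: crc [4B, align 2] → 36
  @36: n_entries [1B, align 1] → 37
  +1 tail pad (align 2)
  size 38, align 2
48 − 38 = 10

10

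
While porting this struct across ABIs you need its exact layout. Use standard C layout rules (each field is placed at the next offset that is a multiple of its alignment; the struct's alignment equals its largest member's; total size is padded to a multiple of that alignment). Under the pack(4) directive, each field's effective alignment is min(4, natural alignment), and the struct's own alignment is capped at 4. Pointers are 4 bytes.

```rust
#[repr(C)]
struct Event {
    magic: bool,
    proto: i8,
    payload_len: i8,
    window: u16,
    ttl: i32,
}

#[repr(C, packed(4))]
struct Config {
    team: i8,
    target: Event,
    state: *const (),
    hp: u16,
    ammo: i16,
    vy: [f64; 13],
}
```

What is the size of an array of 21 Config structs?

Event: @0: magic [1B, align 1] → 1; @1: proto [1B, align 1] → 2; @2: payload_len [1B, align 1] → 3; +1 pad (align 2); @4: window [2B, align 2] → 6; +2 pad (align 4); @8: ttl [4B, align 4] → 12; size 12, align 4
@0: team [1B, align 1] → 1
+3 pad (align 4)
@4: target [12B, align 4] → 16
@16: state [4B, align 4] → 20
@20: hp [2B, align 2] → 22
@22: ammo [2B, align 2] → 24
@24: vy [104B, align 4] → 128
size 128, align 4
array of 21: 21 × 128 = 2688

2688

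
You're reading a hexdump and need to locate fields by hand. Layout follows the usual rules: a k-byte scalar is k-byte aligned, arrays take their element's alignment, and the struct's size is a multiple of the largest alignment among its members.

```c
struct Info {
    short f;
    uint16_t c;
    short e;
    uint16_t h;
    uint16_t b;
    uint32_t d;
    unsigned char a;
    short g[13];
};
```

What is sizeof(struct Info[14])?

616

0..2  f  (2B, 2-aligned)
2..4  c  (2B, 2-aligned)
4..6  e  (2B, 2-aligned)
6..8  h  (2B, 2-aligned)
8..10  b  (2B, 2-aligned)
10..12  -- padding (2B)
12..16  d  (4B, 4-aligned)
16..17  a  (1B, 1-aligned)
17..18  -- padding (1B)
18..44  g  (26B, 2-aligned)
sizeof = 44, alignof = 4
array of 14: 14 × 44 = 616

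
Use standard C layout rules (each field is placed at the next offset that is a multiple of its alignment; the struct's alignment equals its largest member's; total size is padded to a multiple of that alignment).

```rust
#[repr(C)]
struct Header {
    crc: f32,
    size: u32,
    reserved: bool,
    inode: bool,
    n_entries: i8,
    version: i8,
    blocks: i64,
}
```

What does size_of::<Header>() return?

0..4  crc  (4B, 4-aligned)
4..8  size  (4B, 4-aligned)
8..9  reserved  (1B, 1-aligned)
9..10  inode  (1B, 1-aligned)
10..11  n_entries  (1B, 1-aligned)
11..12  version  (1B, 1-aligned)
12..16  -- padding (4B)
16..24  blocks  (8B, 8-aligned)
sizeof = 24, alignof = 8

24 bytes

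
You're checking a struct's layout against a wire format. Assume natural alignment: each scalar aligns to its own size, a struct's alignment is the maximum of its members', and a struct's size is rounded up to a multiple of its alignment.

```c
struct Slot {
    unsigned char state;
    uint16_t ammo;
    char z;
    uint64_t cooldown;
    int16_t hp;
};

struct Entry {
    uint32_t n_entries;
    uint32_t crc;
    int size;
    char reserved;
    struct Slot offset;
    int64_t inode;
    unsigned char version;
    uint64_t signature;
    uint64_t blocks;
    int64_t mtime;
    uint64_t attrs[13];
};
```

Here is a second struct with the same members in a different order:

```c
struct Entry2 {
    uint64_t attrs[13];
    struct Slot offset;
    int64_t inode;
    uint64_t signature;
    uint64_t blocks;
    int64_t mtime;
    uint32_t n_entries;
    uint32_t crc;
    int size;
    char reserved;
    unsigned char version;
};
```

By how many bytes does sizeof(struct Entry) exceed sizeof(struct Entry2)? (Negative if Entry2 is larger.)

8

Slot: @0: state [1B, align 1] → 1; +1 pad (align 2); @2: ammo [2B, align 2] → 4; @4: z [1B, align 1] → 5; +3 pad (align 8); @8: cooldown [8B, align 8] → 16; @16: hp [2B, align 2] → 18; +6 tail pad (align 8); size 24, align 8
@0: n_entries [4B, align 4] → 4
@4: crc [4B, align 4] → 8
@8: size [4B, align 4] → 12
@12: reserved [1B, align 1] → 13
+3 pad (align 8)
@16: offset [24B, align 8] → 40
@40: inode [8B, align 8] → 48
@48: version [1B, align 1] → 49
+7 pad (align 8)
@56: signature [8B, align 8] → 64
@64: blocks [8B, align 8] → 72
@72: mtime [8B, align 8] → 80
@80: attrs [104B, align 8] → 184
size 184, align 8
— Entry2 —
@0: attrs [104B, align 8] → 104
@104: offset [24B, align 8] → 128
@128: inode [8B, align 8] → 136
@136: signature [8B, align 8] → 144
@144: blocks [8B, align 8] → 152
@152: mtime [8B, align 8] → 160
@160: n_entries [4B, align 4] → 164
@164: crc [4B, align 4] → 168
@168: size [4B, align 4] → 172
@172: reserved [1B, align 1] → 173
@173: version [1B, align 1] → 174
+2 tail pad (align 8)
size 176, align 8
184 − 176 = 8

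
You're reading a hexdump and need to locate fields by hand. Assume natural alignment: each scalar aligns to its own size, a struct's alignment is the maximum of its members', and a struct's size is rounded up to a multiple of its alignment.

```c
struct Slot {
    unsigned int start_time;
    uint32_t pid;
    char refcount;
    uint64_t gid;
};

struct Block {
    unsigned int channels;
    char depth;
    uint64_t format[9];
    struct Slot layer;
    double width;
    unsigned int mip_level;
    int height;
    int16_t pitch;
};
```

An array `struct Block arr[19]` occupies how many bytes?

Slot: 0..4  start_time  (4B, 4-aligned); 4..8  pid  (4B, 4-aligned); 8..9  refcount  (1B, 1-aligned); 9..16  -- padding (7B); 16..24  gid  (8B, 8-aligned); sizeof = 24, alignof = 8
0..4  channels  (4B, 4-aligned)
4..5  depth  (1B, 1-aligned)
5..8  -- padding (3B)
8..80  format  (72B, 8-aligned)
80..104  layer  (24B, 8-aligned)
104..112  width  (8B, 8-aligned)
112..116  mip_level  (4B, 4-aligned)
116..120  height  (4B, 4-aligned)
120..122  pitch  (2B, 2-aligned)
122..128  -- tail padding (6B)
sizeof = 128, alignof = 8
array of 19: 19 × 128 = 2432

2432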